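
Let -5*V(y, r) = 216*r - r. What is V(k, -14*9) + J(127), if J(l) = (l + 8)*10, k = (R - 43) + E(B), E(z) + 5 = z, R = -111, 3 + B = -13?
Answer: 6768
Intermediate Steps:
B = -16 (B = -3 - 13 = -16)
E(z) = -5 + z
k = -175 (k = (-111 - 43) + (-5 - 16) = -154 - 21 = -175)
V(y, r) = -43*r (V(y, r) = -(216*r - r)/5 = -43*r)
J(l) = 80 + 10*l (J(l) = (8 + l)*10 = 80 + 10*l)
V(k, -14*9) + J(127) = -(-602)*9 + (80 + 10*127) = -43*(-126) + (80 + 1270) = 5418 + 1350 = 6768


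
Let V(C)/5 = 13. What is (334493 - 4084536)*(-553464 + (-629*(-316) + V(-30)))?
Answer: 1329896499305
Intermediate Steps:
V(C) = 65 (V(C) = 5*13 = 65)
(334493 - 4084536)*(-553464 + (-629*(-316) + V(-30))) = (334493 - 4084536)*(-553464 + (-629*(-316) + 65)) = -3750043*(-553464 + (198764 + 65)) = -3750043*(-553464 + 198829) = -3750043*(-354635) = 1329896499305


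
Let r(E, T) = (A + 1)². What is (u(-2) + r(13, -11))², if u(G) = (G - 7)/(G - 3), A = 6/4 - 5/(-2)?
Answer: 17956/25 ≈ 718.24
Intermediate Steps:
A = 4 (A = 6*(¼) - 5*(-½) = 3/2 + 5/2 = 4)
r(E, T) = 25 (r(E, T) = (4 + 1)² = 5² = 25)
u(G) = (-7 + G)/(-3 + G)
(u(-2) + r(13, -11))² = ((-7 - 2)/(-3 - 2) + 25)² = (-9/(-5) + 25)² = (-⅕*(-9) + 25)² = (9/5 + 25)² = (134/5)² = 17956/25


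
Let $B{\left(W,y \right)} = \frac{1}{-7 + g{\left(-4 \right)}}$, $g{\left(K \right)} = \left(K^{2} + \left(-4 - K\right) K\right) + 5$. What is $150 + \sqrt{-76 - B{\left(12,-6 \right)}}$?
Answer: $150 + \frac{i \sqrt{14910}}{14} \approx 150.0 + 8.7219 i$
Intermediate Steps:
$g{\left(K \right)} = 5 + K^{2} + K \left(-4 - K\right)$ ($g{\left(K \right)} = \left(K^{2} + K \left(-4 - K\right)\right) + 5 = 5 + K^{2} + K \left(-4 - K\right)$)
$B{\left(W,y \right)} = \frac{1}{14}$ ($B{\left(W,y \right)} = \frac{1}{-7 + \left(5 - -16\right)} = \frac{1}{-7 + \left(5 + 16\right)} = \frac{1}{-7 + 21} = \frac{1}{14}$)
$150 + \sqrt{-76 - B{\left(12,-6 \right)}} = 150 + \sqrt{-76 - \frac{1}{14}} = 150 + \sqrt{- \frac{1065}{14}} = 150 + \frac{i \sqrt{14910}}{14}$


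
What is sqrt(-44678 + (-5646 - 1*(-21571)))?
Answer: I*sqrt(28753) ≈ 169.57*I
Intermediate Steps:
sqrt(-44678 + (-5646 - 1*(-21571))) = sqrt(-44678 + (-5646 + 21571)) = sqrt(-44678 + 15925) = sqrt(-28753) = I*sqrt(28753)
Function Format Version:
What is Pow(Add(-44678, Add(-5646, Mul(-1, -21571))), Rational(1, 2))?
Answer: Mul(I, Pow(28753, Rational(1, 2))) ≈ Mul(169.57, I)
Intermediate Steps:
Pow(Add(-44678, Add(-5646, Mul(-1, -21571))), Rational(1, 2)) = Pow(Add(-44678, Add(-5646, 21571)), Rational(1, 2)) = Pow(Add(-44678, 15925), Rational(1, 2)) = Pow(-28753, Rational(1, 2)) = Mul(I, Pow(28753, Rational(1, 2)))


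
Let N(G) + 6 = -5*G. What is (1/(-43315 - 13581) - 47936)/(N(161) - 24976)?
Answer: 2727366657/1467177152 ≈ 1.8589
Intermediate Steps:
N(G) = -6 - 5*G
(1/(-43315 - 13581) - 47936)/(N(161) - 24976) = (1/(-43315 - 13581) - 47936)/((-6 - 5*161) - 24976) = (1/(-56896) - 47936)/((-6 - 805) - 24976) = (-1/56896 - 47936)/(-811 - 24976) = -2727366657/56896/(-25787) = -2727366657/56896*(-1/25787) = 2727366657/1467177152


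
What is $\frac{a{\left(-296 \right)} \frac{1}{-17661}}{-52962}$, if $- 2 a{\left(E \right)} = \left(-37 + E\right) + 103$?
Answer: $\frac{115}{935361882} \approx 1.2295 \cdot 10^{-7}$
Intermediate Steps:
$a{\left(E \right)} = -33 - \frac{E}{2}$ ($a{\left(E \right)} = - \frac{\left(-37 + E\right) + 103}{2} = - \frac{66 + E}{2} = -33 - \frac{E}{2}$)
$\frac{a{\left(-296 \right)} \frac{1}{-17661}}{-52962} = \frac{\left(-33 - -148\right) \frac{1}{-17661}}{-52962} = \left(-33 + 148\right) \left(- \frac{1}{17661}\right) \left(- \frac{1}{52962}\right) = 115 \left(- \frac{1}{17661}\right) \left(- \frac{1}{52962}\right) = \left(- \frac{115}{17661}\right) \left(- \frac{1}{52962}\right) = \frac{115}{935361882}$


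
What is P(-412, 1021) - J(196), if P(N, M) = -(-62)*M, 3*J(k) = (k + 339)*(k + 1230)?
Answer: -573004/3 ≈ -1.9100e+5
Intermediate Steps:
J(k) = (339 + k)*(1230 + k)/3 (J(k) = ((k + 339)*(k + 1230))/3 = ((339 + k)*(1230 + k))/3 = (339 + k)*(1230 + k)/3)
P(N, M) = 62*M
P(-412, 1021) - J(196) = 62*1021 - (138990 + 523*196 + (⅓)*196²) = 63302 - (138990 + 102508 + (⅓)*38416) = 63302 - (138990 + 102508 + 38416/3) = 63302 - 1*762910/3 = 63302 - 762910/3 = -573004/3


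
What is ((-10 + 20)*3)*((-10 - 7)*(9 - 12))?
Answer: 1530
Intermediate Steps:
((-10 + 20)*3)*((-10 - 7)*(9 - 12)) = (10*3)*(-17*(-3)) = 30*51 = 1530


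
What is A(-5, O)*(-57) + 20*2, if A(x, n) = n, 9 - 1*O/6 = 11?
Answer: 724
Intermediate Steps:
O = -12 (O = 54 - 6*11 = 54 - 66 = -12)
A(-5, O)*(-57) + 20*2 = -12*(-57) + 20*2 = 684 + 40 = 724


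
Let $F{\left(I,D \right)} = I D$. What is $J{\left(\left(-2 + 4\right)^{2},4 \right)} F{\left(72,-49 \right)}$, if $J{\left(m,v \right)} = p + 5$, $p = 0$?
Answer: $-17640$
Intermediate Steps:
$F{\left(I,D \right)} = D I$
$J{\left(m,v \right)} = 5$ ($J{\left(m,v \right)} = 0 + 5 = 5$)
$J{\left(\left(-2 + 4\right)^{2},4 \right)} F{\left(72,-49 \right)} = 5 \left(\left(-49\right) 72\right) = 5 \left(-3528\right) = -17640$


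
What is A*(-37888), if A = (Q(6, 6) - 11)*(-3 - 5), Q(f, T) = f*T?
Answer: 7577600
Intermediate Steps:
Q(f, T) = T*f
A = -200 (A = (6*6 - 11)*(-3 - 5) = (36 - 11)*(-8) = 25*(-8) = -200)
A*(-37888) = -200*(-37888) = 7577600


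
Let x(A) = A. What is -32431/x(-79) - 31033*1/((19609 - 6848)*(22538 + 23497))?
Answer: 19051673954078/46408758165 ≈ 410.52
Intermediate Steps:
-32431/x(-79) - 31033*1/((19609 - 6848)*(22538 + 23497)) = -32431/(-79) - 31033*1/((19609 - 6848)*(22538 + 23497)) = -32431*(-1/79) - 31033/(46035*12761) = 32431/79 - 31033/587452635 = 19051673954078/46408758165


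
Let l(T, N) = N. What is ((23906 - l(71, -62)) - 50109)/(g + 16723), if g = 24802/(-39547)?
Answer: -1033798127/661319679 ≈ -1.5632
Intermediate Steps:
g = -24802/39547 (g = 24802*(-1/39547) = -24802/39547 ≈ -0.62715)
((23906 - l(71, -62)) - 50109)/(g + 16723) = ((23906 - 1*(-62)) - 50109)/(-24802/39547 + 16723) = ((23906 + 62) - 50109)/(661319679/39547) = (23968 - 50109)*(39547/661319679) = -26141*39547/661319679 = -1033798127/661319679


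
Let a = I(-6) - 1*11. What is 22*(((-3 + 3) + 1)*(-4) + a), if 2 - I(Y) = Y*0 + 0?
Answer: -286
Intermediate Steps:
I(Y) = 2 (I(Y) = 2 - (Y*0 + 0) = 2 - (0 + 0) = 2 - 1*0 = 2 + 0 = 2)
a = -9 (a = 2 - 1*11 = 2 - 11 = -9)
22*(((-3 + 3) + 1)*(-4) + a) = 22*(((-3 + 3) + 1)*(-4) - 9) = 22*((0 + 1)*(-4) - 9) = 22*(1*(-4) - 9) = 22*(-4 - 9) = 22*(-13) = -286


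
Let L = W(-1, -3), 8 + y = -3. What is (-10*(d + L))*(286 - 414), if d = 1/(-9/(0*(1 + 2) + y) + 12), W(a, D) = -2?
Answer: -346880/141 ≈ -2460.1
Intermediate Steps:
y = -11 (y = -8 - 3 = -11)
L = -2
d = 11/141 (d = 1/(-9/(0*(1 + 2) - 11) + 12) = 1/(-9/(0*3 - 11) + 12) = 1/(-9/(0 - 11) + 12) = 1/(-9/(-11) + 12) = 1/(-9*(-1/11) + 12) = 1/(9/11 + 12) = 1/(141/11) = 11/141 ≈ 0.078014)
(-10*(d + L))*(286 - 414) = (-10*(11/141 - 2))*(286 - 414) = -10*(-271/141)*(-128) = (2710/141)*(-128) = -346880/141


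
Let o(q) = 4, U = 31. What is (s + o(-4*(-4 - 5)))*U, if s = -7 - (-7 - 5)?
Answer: 279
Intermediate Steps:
s = 5 (s = -7 - 1*(-12) = -7 + 12 = 5)
(s + o(-4*(-4 - 5)))*U = (5 + 4)*31 = 9*31 = 279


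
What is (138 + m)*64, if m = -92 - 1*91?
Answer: -2880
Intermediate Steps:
m = -183 (m = -92 - 91 = -183)
(138 + m)*64 = (138 - 183)*64 = -45*64 = -2880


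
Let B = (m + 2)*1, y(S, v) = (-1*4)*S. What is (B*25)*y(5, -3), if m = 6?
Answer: -4000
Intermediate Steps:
y(S, v) = -4*S
B = 8 (B = (6 + 2)*1 = 8*1 = 8)
(B*25)*y(5, -3) = (8*25)*(-4*5) = 200*(-20) = -4000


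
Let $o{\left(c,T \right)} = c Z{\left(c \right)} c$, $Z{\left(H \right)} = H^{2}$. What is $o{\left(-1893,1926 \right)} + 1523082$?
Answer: $12841108258683$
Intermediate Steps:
$o{\left(c,T \right)} = c^{4}$ ($o{\left(c,T \right)} = c c^{2} c = c^{3} c = c^{4}$)
$o{\left(-1893,1926 \right)} + 1523082 = \left(-1893\right)^{4} + 1523082 = 12841106735601 + 1523082 = 12841108258683$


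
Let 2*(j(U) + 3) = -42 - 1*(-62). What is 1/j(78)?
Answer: ⅐ ≈ 0.14286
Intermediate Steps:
j(U) = 7 (j(U) = -3 + (-42 - 1*(-62))/2 = -3 + (-42 + 62)/2 = -3 + (½)*20 = -3 + 10 = 7)
1/j(78) = 1/7 = ⅐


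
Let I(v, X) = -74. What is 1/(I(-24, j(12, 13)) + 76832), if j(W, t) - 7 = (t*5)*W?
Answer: 1/76758 ≈ 1.3028e-5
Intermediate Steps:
j(W, t) = 7 + 5*W*t (j(W, t) = 7 + (t*5)*W = 7 + (5*t)*W = 7 + 5*W*t)
1/(I(-24, j(12, 13)) + 76832) = 1/(-74 + 76832) = 1/76758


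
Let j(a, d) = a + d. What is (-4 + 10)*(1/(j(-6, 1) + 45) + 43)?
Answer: 5163/20 ≈ 258.15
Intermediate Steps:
(-4 + 10)*(1/(j(-6, 1) + 45) + 43) = (-4 + 10)*(1/((-6 + 1) + 45) + 43) = 6*(1/(-5 + 45) + 43) = 6*(1/40 + 43) = 6*(1721/40) = 5163/20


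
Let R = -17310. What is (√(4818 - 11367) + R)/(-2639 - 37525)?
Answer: 2885/6694 - I*√6549/40164 ≈ 0.43098 - 0.0020149*I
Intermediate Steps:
(√(4818 - 11367) + R)/(-2639 - 37525) = (√(4818 - 11367) - 17310)/(-2639 - 37525) = (√(-6549) - 17310)/(-40164) = (I*√6549 - 17310)*(-1/40164) = (-17310 + I*√6549)*(-1/40164) = 2885/6694 - I*√6549/40164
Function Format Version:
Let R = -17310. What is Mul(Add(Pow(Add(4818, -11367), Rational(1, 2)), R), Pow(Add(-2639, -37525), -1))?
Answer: Add(Rational(2885, 6694), Mul(Rational(-1, 40164), I, Pow(6549, Rational(1, 2)))) ≈ Add(0.43098, Mul(-0.0020149, I))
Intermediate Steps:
Mul(Add(Pow(Add(4818, -11367), Rational(1, 2)), R), Pow(Add(-2639, -37525), -1)) = Mul(Add(Pow(Add(4818, -11367), Rational(1, 2)), -17310), Pow(Add(-2639, -37525), -1)) = Mul(Add(Pow(-6549, Rational(1, 2)), -17310), Pow(-40164, -1)) = Mul(Add(Mul(I, Pow(6549, Rational(1, 2))), -17310), Rational(-1, 40164)) = Mul(Add(-17310, Mul(I, Pow(6549, Rational(1, 2)))), Rational(-1, 40164)) = Add(Rational(2885, 6694), Mul(Rational(-1, 40164), I, Pow(6549, Rational(1, 2))))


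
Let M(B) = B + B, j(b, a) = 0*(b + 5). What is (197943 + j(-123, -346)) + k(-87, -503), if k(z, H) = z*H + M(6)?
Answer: 241716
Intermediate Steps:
j(b, a) = 0 (j(b, a) = 0*(5 + b) = 0)
M(B) = 2*B
k(z, H) = 12 + H*z (k(z, H) = z*H + 2*6 = H*z + 12 = 12 + H*z)
(197943 + j(-123, -346)) + k(-87, -503) = (197943 + 0) + (12 - 503*(-87)) = 197943 + (12 + 43761) = 197943 + 43773 = 241716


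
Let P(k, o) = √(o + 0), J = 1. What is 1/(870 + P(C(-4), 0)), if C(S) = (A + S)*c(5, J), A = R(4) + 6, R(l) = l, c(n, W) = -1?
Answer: 1/870 ≈ 0.0011494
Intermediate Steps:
A = 10 (A = 4 + 6 = 10)
C(S) = -10 - S (C(S) = (10 + S)*(-1) = -10 - S)
P(k, o) = √o
1/(870 + P(C(-4), 0)) = 1/(870 + √0) = 1/(870 + 0) = 1/870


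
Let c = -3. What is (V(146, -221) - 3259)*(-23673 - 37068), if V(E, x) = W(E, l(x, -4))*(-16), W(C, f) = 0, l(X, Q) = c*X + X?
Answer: 197954919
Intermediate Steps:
l(X, Q) = -2*X (l(X, Q) = -3*X + X = -2*X)
V(E, x) = 0 (V(E, x) = 0*(-16) = 0)
(V(146, -221) - 3259)*(-23673 - 37068) = (0 - 3259)*(-23673 - 37068) = -3259*(-60741) = 197954919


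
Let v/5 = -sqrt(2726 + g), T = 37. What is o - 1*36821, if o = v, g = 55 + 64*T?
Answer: -36821 - 5*sqrt(5149) ≈ -37180.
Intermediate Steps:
g = 2423 (g = 55 + 64*37 = 55 + 2368 = 2423)
v = -5*sqrt(5149) (v = 5*(-sqrt(2726 + 2423)) = 5*(-sqrt(5149)) = -5*sqrt(5149) ≈ -358.78)
o = -5*sqrt(5149) ≈ -358.78
o - 1*36821 = -5*sqrt(5149) - 1*36821 = -5*sqrt(5149) - 36821 = -36821 - 5*sqrt(5149)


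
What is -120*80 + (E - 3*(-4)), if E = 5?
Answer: -9583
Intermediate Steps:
-120*80 + (E - 3*(-4)) = -120*80 + (5 - 3*(-4)) = -9600 + (5 + 12) = -9600 + 17 = -9583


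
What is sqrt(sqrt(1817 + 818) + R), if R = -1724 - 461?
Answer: sqrt(-2185 + sqrt(2635)) ≈ 46.192*I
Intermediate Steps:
R = -2185
sqrt(sqrt(1817 + 818) + R) = sqrt(sqrt(1817 + 818) - 2185) = sqrt(sqrt(2635) - 2185) = sqrt(-2185 + sqrt(2635))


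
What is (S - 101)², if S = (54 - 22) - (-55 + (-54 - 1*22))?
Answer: 3844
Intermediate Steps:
S = 163 (S = 32 - (-55 + (-54 - 22)) = 32 - (-55 - 76) = 32 - 1*(-131) = 32 + 131 = 163)
(S - 101)² = (163 - 101)² = 62² = 3844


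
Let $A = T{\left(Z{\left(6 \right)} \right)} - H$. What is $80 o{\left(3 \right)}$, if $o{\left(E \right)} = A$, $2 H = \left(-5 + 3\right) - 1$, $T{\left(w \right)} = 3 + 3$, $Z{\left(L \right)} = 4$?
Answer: $600$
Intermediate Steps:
$T{\left(w \right)} = 6$
$H = - \frac{3}{2}$ ($H = \frac{\left(-5 + 3\right) - 1}{2} = \frac{-2 - 1}{2} = \frac{1}{2} \left(-3\right) = - \frac{3}{2} \approx -1.5$)
$A = \frac{15}{2}$ ($A = 6 - - \frac{3}{2} = 6 + \frac{3}{2} = \frac{15}{2} \approx 7.5$)
$o{\left(E \right)} = \frac{15}{2}$
$80 o{\left(3 \right)} = 80 \cdot \frac{15}{2} = 600$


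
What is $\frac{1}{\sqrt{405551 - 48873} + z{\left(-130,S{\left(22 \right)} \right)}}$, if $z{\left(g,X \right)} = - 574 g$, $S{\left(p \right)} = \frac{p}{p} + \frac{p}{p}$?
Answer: $\frac{5330}{397699123} - \frac{\sqrt{356678}}{5567787722} \approx 1.3295 \cdot 10^{-5}$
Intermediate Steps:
$S{\left(p \right)} = 2$ ($S{\left(p \right)} = 1 + 1 = 2$)
$\frac{1}{\sqrt{405551 - 48873} + z{\left(-130,S{\left(22 \right)} \right)}} = \frac{1}{\sqrt{405551 - 48873} - -74620} = \frac{1}{\sqrt{356678} + 74620} = \frac{1}{74620 + \sqrt{356678}}$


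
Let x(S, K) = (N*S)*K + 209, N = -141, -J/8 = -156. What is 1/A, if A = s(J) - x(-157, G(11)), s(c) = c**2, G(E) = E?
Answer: 1/1313788 ≈ 7.6116e-7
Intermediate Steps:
J = 1248 (J = -8*(-156) = 1248)
x(S, K) = 209 - 141*K*S (x(S, K) = (-141*S)*K + 209 = -141*K*S + 209 = 209 - 141*K*S)
A = 1313788 (A = 1248**2 - (209 - 141*11*(-157)) = 1557504 - (209 + 243507) = 1557504 - 1*243716 = 1557504 - 243716 = 1313788)
1/A = 1/1313788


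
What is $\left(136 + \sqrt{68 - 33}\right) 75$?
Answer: $10200 + 75 \sqrt{35} \approx 10644.0$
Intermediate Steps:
$\left(136 + \sqrt{68 - 33}\right) 75 = \left(136 + \sqrt{35}\right) 75 = 10200 + 75 \sqrt{35}$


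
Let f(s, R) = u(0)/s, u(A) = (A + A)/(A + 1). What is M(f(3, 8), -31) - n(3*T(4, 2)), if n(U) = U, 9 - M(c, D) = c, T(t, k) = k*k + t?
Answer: -15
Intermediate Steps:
u(A) = 2*A/(1 + A) (u(A) = (2*A)/(1 + A) = 2*A/(1 + A))
f(s, R) = 0 (f(s, R) = (2*0/(1 + 0))/s = (2*0/1)/s = (2*0*1)/s = 0/s = 0)
T(t, k) = t + k² (T(t, k) = k² + t = t + k²)
M(c, D) = 9 - c
M(f(3, 8), -31) - n(3*T(4, 2)) = (9 - 1*0) - 3*(4 + 2²) = (9 + 0) - 3*(4 + 4) = 9 - 3*8 = 9 - 1*24 = 9 - 24 = -15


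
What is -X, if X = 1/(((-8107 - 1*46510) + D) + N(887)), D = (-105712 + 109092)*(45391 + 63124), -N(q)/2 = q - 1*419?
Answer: -1/366725147 ≈ -2.7268e-9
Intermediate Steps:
N(q) = 838 - 2*q (N(q) = -2*(q - 1*419) = -2*(q - 419) = -2*(-419 + q) = 838 - 2*q)
D = 366780700 (D = 3380*108515 = 366780700)
X = 1/366725147 (X = 1/(((-8107 - 1*46510) + 366780700) + (838 - 2*887)) = 1/(((-8107 - 46510) + 366780700) + (838 - 1774)) = 1/((-54617 + 366780700) - 936) = 1/(366726083 - 936) = 1/366725147 ≈ 2.7268e-9)
-X = -1*1/366725147 = -1/366725147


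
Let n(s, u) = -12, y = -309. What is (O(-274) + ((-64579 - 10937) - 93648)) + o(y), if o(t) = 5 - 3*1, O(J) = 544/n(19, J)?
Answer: -507622/3 ≈ -1.6921e+5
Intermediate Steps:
O(J) = -136/3 (O(J) = 544/(-12) = 544*(-1/12) = -136/3)
o(t) = 2 (o(t) = 5 - 3 = 2)
(O(-274) + ((-64579 - 10937) - 93648)) + o(y) = (-136/3 + ((-64579 - 10937) - 93648)) + 2 = (-136/3 + (-75516 - 93648)) + 2 = (-136/3 - 169164) + 2 = -507628/3 + 2 = -507622/3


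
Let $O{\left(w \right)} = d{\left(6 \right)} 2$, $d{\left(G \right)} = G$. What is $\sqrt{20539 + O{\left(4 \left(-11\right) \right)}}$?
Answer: $\sqrt{20551} \approx 143.36$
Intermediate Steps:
$O{\left(w \right)} = 12$ ($O{\left(w \right)} = 6 \cdot 2 = 12$)
$\sqrt{20539 + O{\left(4 \left(-11\right) \right)}} = \sqrt{20539 + 12} = \sqrt{20551}$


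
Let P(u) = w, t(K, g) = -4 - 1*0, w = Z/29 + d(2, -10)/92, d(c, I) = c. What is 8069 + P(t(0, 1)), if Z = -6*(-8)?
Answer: 10766283/1334 ≈ 8070.7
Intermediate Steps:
Z = 48
w = 2237/1334 (w = 48/29 + 2/92 = 48*(1/29) + 2*(1/92) = 48/29 + 1/46 = 2237/1334 ≈ 1.6769)
t(K, g) = -4 (t(K, g) = -4 + 0 = -4)
P(u) = 2237/1334
8069 + P(t(0, 1)) = 8069 + 2237/1334 = 10766283/1334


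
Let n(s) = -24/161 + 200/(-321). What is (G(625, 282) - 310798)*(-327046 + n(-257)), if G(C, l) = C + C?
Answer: 5232012560188040/51681 ≈ 1.0124e+11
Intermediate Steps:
G(C, l) = 2*C
n(s) = -39904/51681 (n(s) = -24*1/161 + 200*(-1/321) = -24/161 - 200/321 = -39904/51681)
(G(625, 282) - 310798)*(-327046 + n(-257)) = (2*625 - 310798)*(-327046 - 39904/51681) = (1250 - 310798)*(-16902104230/51681) = -309548*(-16902104230/51681) = 5232012560188040/51681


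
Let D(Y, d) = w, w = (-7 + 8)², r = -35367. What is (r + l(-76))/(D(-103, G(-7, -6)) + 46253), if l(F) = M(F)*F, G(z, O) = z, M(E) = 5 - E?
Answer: -13841/15418 ≈ -0.89772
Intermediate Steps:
w = 1 (w = 1² = 1)
D(Y, d) = 1
l(F) = F*(5 - F) (l(F) = (5 - F)*F = F*(5 - F))
(r + l(-76))/(D(-103, G(-7, -6)) + 46253) = (-35367 - 76*(5 - 1*(-76)))/(1 + 46253) = (-35367 - 76*(5 + 76))/46254 = (-35367 - 76*81)*(1/46254) = (-35367 - 6156)*(1/46254) = -41523*1/46254 = -13841/15418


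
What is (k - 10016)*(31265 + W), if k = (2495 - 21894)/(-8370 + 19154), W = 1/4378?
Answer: -14787214767416253/47212352 ≈ -3.1321e+8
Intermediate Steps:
W = 1/4378 ≈ 0.00022841
k = -19399/10784 ≈ -1.7989
(k - 10016)*(31265 + W) = (-19399/10784 - 10016)*(31265 + 1/4378) = -108031943/10784*136878171/4378 = -14787214767416253/47212352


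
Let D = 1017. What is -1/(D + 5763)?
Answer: -1/6780 ≈ -0.00014749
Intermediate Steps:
-1/(D + 5763) = -1/(1017 + 5763) = -1/6780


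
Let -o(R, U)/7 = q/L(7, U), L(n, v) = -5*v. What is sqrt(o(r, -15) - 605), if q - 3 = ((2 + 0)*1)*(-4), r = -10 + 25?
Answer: 2*I*sqrt(34005)/15 ≈ 24.587*I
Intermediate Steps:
r = 15
q = -5 (q = 3 + ((2 + 0)*1)*(-4) = 3 + (2*1)*(-4) = 3 + 2*(-4) = 3 - 8 = -5)
o(R, U) = -7/U (o(R, U) = -(-35)/((-5*U)) = -(-35)*(-1/(5*U)) = -7/U)
sqrt(o(r, -15) - 605) = sqrt(-7/(-15) - 605) = sqrt(-7*(-1/15) - 605) = sqrt(7/15 - 605) = sqrt(-9068/15) = 2*I*sqrt(34005)/15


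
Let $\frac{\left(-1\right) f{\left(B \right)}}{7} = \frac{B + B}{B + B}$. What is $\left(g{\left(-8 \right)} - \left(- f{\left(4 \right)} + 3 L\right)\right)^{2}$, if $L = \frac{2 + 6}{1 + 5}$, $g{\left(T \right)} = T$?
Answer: $361$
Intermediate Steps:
$L = \frac{4}{3}$ ($L = \frac{8}{6} = 8 \cdot \frac{1}{6} = \frac{4}{3} \approx 1.3333$)
$f{\left(B \right)} = -7$ ($f{\left(B \right)} = - 7 \frac{B + B}{B + B} = - 7 \frac{2 B}{2 B} = - 7 \cdot 2 B \frac{1}{2 B} = \left(-7\right) 1 = -7$)
$\left(g{\left(-8 \right)} - \left(- f{\left(4 \right)} + 3 L\right)\right)^{2} = \left(-8 - 11\right)^{2} = \left(-19\right)^{2} = 361$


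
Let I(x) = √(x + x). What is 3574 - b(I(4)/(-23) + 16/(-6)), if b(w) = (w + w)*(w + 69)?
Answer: 18700006/4761 + 764*√2/69 ≈ 3943.4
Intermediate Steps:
I(x) = √2*√x (I(x) = √(2*x) = √2*√x)
b(w) = 2*w*(69 + w) (b(w) = (2*w)*(69 + w) = 2*w*(69 + w))
3574 - b(I(4)/(-23) + 16/(-6)) = 3574 - 2*((√2*√4)/(-23) + 16/(-6))*(69 + ((√2*√4)/(-23) + 16/(-6))) = 3574 - 2*((√2*2)*(-1/23) + 16*(-⅙))*(69 + ((√2*2)*(-1/23) + 16*(-⅙))) = 3574 - 2*((2*√2)*(-1/23) - 8/3)*(69 + ((2*√2)*(-1/23) - 8/3)) = 3574 - 2*(-2*√2/23 - 8/3)*(69 + (-2*√2/23 - 8/3)) = 3574 - 2*(-8/3 - 2*√2/23)*(69 + (-8/3 - 2*√2/23)) = 3574 - 2*(-8/3 - 2*√2/23)*(199/3 - 2*√2/23)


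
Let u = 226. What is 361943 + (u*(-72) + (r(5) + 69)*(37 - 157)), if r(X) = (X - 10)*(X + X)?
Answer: 343391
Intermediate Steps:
r(X) = 2*X*(-10 + X) (r(X) = (-10 + X)*(2*X) = 2*X*(-10 + X))
361943 + (u*(-72) + (r(5) + 69)*(37 - 157)) = 361943 + (226*(-72) + (2*5*(-10 + 5) + 69)*(37 - 157)) = 361943 + (-16272 + (2*5*(-5) + 69)*(-120)) = 361943 + (-16272 + (-50 + 69)*(-120)) = 361943 + (-16272 + 19*(-120)) = 361943 + (-16272 - 2280) = 361943 - 18552 = 343391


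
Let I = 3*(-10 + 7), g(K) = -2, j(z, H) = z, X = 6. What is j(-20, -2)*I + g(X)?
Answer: 178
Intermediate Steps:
I = -9 (I = 3*(-3) = -9)
j(-20, -2)*I + g(X) = -20*(-9) - 2 = 180 - 2 = 178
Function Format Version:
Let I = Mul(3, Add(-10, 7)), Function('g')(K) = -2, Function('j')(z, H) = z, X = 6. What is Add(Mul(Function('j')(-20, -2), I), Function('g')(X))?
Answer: 178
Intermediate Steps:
I = -9 (I = Mul(3, -3) = -9)
Add(Mul(Function('j')(-20, -2), I), Function('g')(X)) = Add(Mul(-20, -9), -2) = Add(180, -2) = 178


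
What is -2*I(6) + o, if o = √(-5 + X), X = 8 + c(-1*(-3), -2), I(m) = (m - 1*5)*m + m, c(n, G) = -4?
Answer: -24 + I ≈ -24.0 + 1.0*I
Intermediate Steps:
I(m) = m + m*(-5 + m) (I(m) = (m - 5)*m + m = (-5 + m)*m + m = m*(-5 + m) + m = m + m*(-5 + m))
X = 4 (X = 8 - 4 = 4)
o = I (o = √(-5 + 4) = √(-1) = I ≈ 1.0*I)
-2*I(6) + o = -12*(-4 + 6) + I = -12*2 + I = -2*12 + I = -24 + I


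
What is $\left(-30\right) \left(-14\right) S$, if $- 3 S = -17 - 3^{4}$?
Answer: $13720$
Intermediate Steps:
$S = \frac{98}{3}$ ($S = - \frac{-17 - 3^{4}}{3} = - \frac{-17 - 81}{3} = \left(- \frac{1}{3}\right) \left(-98\right) = \frac{98}{3} \approx 32.667$)
$\left(-30\right) \left(-14\right) S = \left(-30\right) \left(-14\right) \frac{98}{3} = 420 \cdot \frac{98}{3} = 13720$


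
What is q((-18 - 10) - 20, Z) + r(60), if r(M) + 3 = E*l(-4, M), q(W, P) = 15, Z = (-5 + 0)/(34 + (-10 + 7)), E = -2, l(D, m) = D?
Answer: 20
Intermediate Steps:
Z = -5/31 (Z = -5/(34 - 3) = -5/31 ≈ -0.16129)
r(M) = 5 (r(M) = -3 - 2*(-4) = -3 + 8 = 5)
q((-18 - 10) - 20, Z) + r(60) = 15 + 5 = 20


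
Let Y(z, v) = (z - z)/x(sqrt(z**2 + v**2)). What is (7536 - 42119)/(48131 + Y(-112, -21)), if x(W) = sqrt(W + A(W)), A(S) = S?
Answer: -34583/48131 ≈ -0.71852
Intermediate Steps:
x(W) = sqrt(2)*sqrt(W) (x(W) = sqrt(W + W) = sqrt(2*W) = sqrt(2)*sqrt(W))
Y(z, v) = 0 (Y(z, v) = (z - z)/((sqrt(2)*sqrt(sqrt(z**2 + v**2)))) = 0/((sqrt(2)*sqrt(sqrt(v**2 + z**2)))) = 0/((sqrt(2)*(v**2 + z**2)**(1/4))) = 0*(sqrt(2)/(2*(v**2 + z**2)**(1/4))) = 0)
(7536 - 42119)/(48131 + Y(-112, -21)) = (7536 - 42119)/(48131 + 0) = -34583/48131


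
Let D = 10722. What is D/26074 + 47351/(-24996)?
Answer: -483311431/325872852 ≈ -1.4831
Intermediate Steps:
D/26074 + 47351/(-24996) = 10722/26074 + 47351/(-24996) = 10722*(1/26074) + 47351*(-1/24996) = 5361/13037 - 47351/24996 = -483311431/325872852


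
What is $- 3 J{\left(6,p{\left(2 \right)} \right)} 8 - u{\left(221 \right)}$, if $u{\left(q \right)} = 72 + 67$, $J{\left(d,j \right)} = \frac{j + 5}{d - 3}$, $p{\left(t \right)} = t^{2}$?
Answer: $-211$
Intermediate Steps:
$J{\left(d,j \right)} = \frac{5 + j}{-3 + d}$
$u{\left(q \right)} = 139$
$- 3 J{\left(6,p{\left(2 \right)} \right)} 8 - u{\left(221 \right)} = - 3 \frac{5 + 2^{2}}{-3 + 6} \cdot 8 - 139 = - 3 \frac{5 + 4}{3} \cdot 8 - 139 = - 3 \cdot \frac{1}{3} \cdot 9 \cdot 8 - 139 = \left(-3\right) 3 \cdot 8 - 139 = \left(-9\right) 8 - 139 = -72 - 139 = -211$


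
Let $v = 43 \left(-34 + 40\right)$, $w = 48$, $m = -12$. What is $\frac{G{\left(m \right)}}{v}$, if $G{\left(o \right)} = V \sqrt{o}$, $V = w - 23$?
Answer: $\frac{25 i \sqrt{3}}{129} \approx 0.33567 i$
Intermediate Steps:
$V = 25$ ($V = 48 - 23 = 25$)
$G{\left(o \right)} = 25 \sqrt{o}$
$v = 258$ ($v = 43 \cdot 6 = 258$)
$\frac{G{\left(m \right)}}{v} = \frac{25 \sqrt{-12}}{258} = 25 \cdot 2 i \sqrt{3} \cdot \frac{1}{258} = 50 i \sqrt{3} \cdot \frac{1}{258} = \frac{25 i \sqrt{3}}{129}$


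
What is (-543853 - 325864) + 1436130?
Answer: 566413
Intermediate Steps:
(-543853 - 325864) + 1436130 = -869717 + 1436130 = 566413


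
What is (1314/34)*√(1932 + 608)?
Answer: 1314*√635/17 ≈ 1947.8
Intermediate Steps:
(1314/34)*√(1932 + 608) = (1314*(1/34))*√2540 = 657*(2*√635)/17 = 1314*√635/17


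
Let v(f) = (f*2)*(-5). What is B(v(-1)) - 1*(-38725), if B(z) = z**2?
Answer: 38825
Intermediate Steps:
v(f) = -10*f (v(f) = (2*f)*(-5) = -10*f)
B(v(-1)) - 1*(-38725) = (-10*(-1))**2 - 1*(-38725) = 10**2 + 38725 = 100 + 38725 = 38825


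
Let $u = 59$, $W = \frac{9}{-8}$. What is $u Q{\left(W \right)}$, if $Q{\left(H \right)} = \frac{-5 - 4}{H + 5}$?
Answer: $- \frac{4248}{31} \approx -137.03$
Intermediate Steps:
$W = - \frac{9}{8}$ ($W = 9 \left(- \frac{1}{8}\right) = - \frac{9}{8} \approx -1.125$)
$Q{\left(H \right)} = - \frac{9}{5 + H}$
$u Q{\left(W \right)} = 59 \left(- \frac{9}{5 - \frac{9}{8}}\right) = 59 \left(- \frac{9}{\frac{31}{8}}\right) = 59 \left(\left(-9\right) \frac{8}{31}\right) = 59 \left(- \frac{72}{31}\right) = - \frac{4248}{31}$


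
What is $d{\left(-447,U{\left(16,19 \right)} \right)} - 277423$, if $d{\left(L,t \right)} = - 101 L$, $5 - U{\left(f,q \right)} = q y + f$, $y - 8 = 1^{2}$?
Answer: $-232276$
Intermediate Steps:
$y = 9$ ($y = 8 + 1^{2} = 8 + 1 = 9$)
$U{\left(f,q \right)} = 5 - f - 9 q$ ($U{\left(f,q \right)} = 5 - \left(q 9 + f\right) = 5 - \left(9 q + f\right) = 5 - \left(f + 9 q\right) = 5 - f - 9 q$)
$d{\left(-447,U{\left(16,19 \right)} \right)} - 277423 = \left(-101\right) \left(-447\right) - 277423 = 45147 - 277423 = -232276$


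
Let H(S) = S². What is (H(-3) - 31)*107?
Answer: -2354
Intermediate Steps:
(H(-3) - 31)*107 = ((-3)² - 31)*107 = (9 - 31)*107 = -22*107 = -2354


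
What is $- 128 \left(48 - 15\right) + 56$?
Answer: $-4168$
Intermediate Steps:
$- 128 \left(48 - 15\right) + 56 = \left(-128\right) 33 + 56 = -4224 + 56 = -4168$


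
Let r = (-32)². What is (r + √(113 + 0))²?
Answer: (1024 + √113)² ≈ 1.0705e+6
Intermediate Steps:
r = 1024
(r + √(113 + 0))² = (1024 + √(113 + 0))² = (1024 + √113)²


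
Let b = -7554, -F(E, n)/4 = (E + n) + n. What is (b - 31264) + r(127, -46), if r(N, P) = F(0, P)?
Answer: -38450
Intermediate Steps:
F(E, n) = -8*n - 4*E (F(E, n) = -4*((E + n) + n) = -4*(E + 2*n) = -8*n - 4*E)
r(N, P) = -8*P (r(N, P) = -8*P - 4*0 = -8*P + 0 = -8*P)
(b - 31264) + r(127, -46) = (-7554 - 31264) - 8*(-46) = -38818 + 368 = -38450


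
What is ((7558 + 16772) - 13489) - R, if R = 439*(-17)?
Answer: 18304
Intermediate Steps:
R = -7463
((7558 + 16772) - 13489) - R = ((7558 + 16772) - 13489) - 1*(-7463) = (24330 - 13489) + 7463 = 10841 + 7463 = 18304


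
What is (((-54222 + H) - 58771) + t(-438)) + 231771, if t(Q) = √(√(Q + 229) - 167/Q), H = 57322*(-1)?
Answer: 61456 + √(73146 + 191844*I*√209)/438 ≈ 61459.0 + 2.6534*I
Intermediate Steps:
H = -57322
t(Q) = √(√(229 + Q) - 167/Q)
(((-54222 + H) - 58771) + t(-438)) + 231771 = (((-54222 - 57322) - 58771) + √(√(229 - 438) - 167/(-438))) + 231771 = ((-111544 - 58771) + √(√(-209) - 167*(-1/438))) + 231771 = (-170315 + √(I*√209 + 167/438)) + 231771 = (-170315 + √(167/438 + I*√209)) + 231771 = 61456 + √(167/438 + I*√209)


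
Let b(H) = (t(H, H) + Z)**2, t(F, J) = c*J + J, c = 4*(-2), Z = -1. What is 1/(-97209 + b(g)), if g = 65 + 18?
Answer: 1/241515 ≈ 4.1405e-6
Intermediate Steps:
c = -8
g = 83
t(F, J) = -7*J (t(F, J) = -8*J + J = -7*J)
b(H) = (-1 - 7*H)**2 (b(H) = (-7*H - 1)**2 = (-1 - 7*H)**2)
1/(-97209 + b(g)) = 1/(-97209 + (1 + 7*83)**2) = 1/(-97209 + (1 + 581)**2) = 1/(-97209 + 582**2) = 1/(-97209 + 338724) = 1/241515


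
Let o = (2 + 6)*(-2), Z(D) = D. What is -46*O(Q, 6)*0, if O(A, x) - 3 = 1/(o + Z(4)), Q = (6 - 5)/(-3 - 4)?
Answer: 0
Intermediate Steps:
Q = -1/7 (Q = 1/(-7) = 1*(-1/7) = -1/7 ≈ -0.14286)
o = -16 (o = 8*(-2) = -16)
O(A, x) = 35/12 (O(A, x) = 3 + 1/(-16 + 4) = 3 + 1/(-12) = 3 - 1/12 = 35/12)
-46*O(Q, 6)*0 = -46*35/12*0 = -805/6*0 = 0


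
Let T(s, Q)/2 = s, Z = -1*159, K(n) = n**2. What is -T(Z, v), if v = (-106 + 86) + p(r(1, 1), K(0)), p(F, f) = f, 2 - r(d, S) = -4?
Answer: 318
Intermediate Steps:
r(d, S) = 6 (r(d, S) = 2 - 1*(-4) = 2 + 4 = 6)
Z = -159
v = -20 (v = (-106 + 86) + 0**2 = -20 + 0 = -20)
T(s, Q) = 2*s
-T(Z, v) = -2*(-159) = -1*(-318) = 318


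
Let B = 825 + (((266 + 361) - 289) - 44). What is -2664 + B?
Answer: -1545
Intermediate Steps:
B = 1119 (B = 825 + ((627 - 289) - 44) = 825 + (338 - 44) = 825 + 294 = 1119)
-2664 + B = -2664 + 1119 = -1545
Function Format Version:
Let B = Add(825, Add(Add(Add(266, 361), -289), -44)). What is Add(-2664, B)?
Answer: -1545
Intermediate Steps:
B = 1119 (B = Add(825, Add(Add(627, -289), -44)) = Add(825, Add(338, -44)) = Add(825, 294) = 1119)
Add(-2664, B) = Add(-2664, 1119) = -1545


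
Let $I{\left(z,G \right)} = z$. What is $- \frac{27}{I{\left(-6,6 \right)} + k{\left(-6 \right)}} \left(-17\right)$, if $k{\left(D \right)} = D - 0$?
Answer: $- \frac{153}{4} \approx -38.25$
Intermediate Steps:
$k{\left(D \right)} = D$ ($k{\left(D \right)} = D + 0 = D$)
$- \frac{27}{I{\left(-6,6 \right)} + k{\left(-6 \right)}} \left(-17\right) = - \frac{27}{-6 - 6} \left(-17\right) = - \frac{27}{-12} \left(-17\right) = \left(-27\right) \left(- \frac{1}{12}\right) \left(-17\right) = \frac{9}{4} \left(-17\right) = - \frac{153}{4}$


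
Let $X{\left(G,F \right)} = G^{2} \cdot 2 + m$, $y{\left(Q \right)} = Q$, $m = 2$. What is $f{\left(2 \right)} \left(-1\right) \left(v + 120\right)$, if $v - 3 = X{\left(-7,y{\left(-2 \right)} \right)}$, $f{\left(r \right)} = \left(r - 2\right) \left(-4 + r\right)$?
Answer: $0$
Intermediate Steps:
$f{\left(r \right)} = \left(-4 + r\right) \left(-2 + r\right)$ ($f{\left(r \right)} = \left(-2 + r\right) \left(-4 + r\right) = \left(-4 + r\right) \left(-2 + r\right)$)
$X{\left(G,F \right)} = 2 + 2 G^{2}$ ($X{\left(G,F \right)} = G^{2} \cdot 2 + 2 = 2 G^{2} + 2 = 2 + 2 G^{2}$)
$v = 103$ ($v = 3 + \left(2 + 2 \left(-7\right)^{2}\right) = 3 + \left(2 + 2 \cdot 49\right) = 3 + \left(2 + 98\right) = 3 + 100 = 103$)
$f{\left(2 \right)} \left(-1\right) \left(v + 120\right) = \left(8 + 2^{2} - 12\right) \left(-1\right) \left(103 + 120\right) = \left(8 + 4 - 12\right) \left(-1\right) 223 = 0 \left(-1\right) 223 = 0 \cdot 223 = 0$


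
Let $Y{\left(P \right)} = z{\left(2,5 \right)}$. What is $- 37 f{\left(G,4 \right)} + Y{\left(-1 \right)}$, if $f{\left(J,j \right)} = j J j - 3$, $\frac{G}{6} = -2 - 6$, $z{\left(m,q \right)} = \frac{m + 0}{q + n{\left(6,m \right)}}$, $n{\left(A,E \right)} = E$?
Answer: $\frac{199691}{7} \approx 28527.0$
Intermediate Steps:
$z{\left(m,q \right)} = \frac{m}{m + q}$ ($z{\left(m,q \right)} = \frac{m + 0}{q + m} = \frac{m}{m + q}$)
$Y{\left(P \right)} = \frac{2}{7}$ ($Y{\left(P \right)} = \frac{2}{2 + 5} = \frac{2}{7}$)
$G = -48$ ($G = 6 \left(-2 - 6\right) = 6 \left(-8\right) = -48$)
$f{\left(J,j \right)} = -3 + J j^{2}$ ($f{\left(J,j \right)} = J j j - 3 = J j^{2} - 3 = -3 + J j^{2}$)
$- 37 f{\left(G,4 \right)} + Y{\left(-1 \right)} = - 37 \left(-3 - 48 \cdot 4^{2}\right) + \frac{2}{7} = - 37 \left(-3 - 768\right) + \frac{2}{7} = \left(-37\right) \left(-771\right) + \frac{2}{7} = 28527 + \frac{2}{7} = \frac{199691}{7}$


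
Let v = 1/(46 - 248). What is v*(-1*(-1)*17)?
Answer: -17/202 ≈ -0.084158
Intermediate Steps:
v = -1/202 (v = 1/(-202) = -1/202 ≈ -0.0049505)
v*(-1*(-1)*17) = -(-1*(-1))*17/202 = -17/202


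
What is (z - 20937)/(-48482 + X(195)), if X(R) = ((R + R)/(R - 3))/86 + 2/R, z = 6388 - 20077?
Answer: 18581696640/26017362301 ≈ 0.71420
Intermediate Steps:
z = -13689
X(R) = 2/R + R/(43*(-3 + R)) (X(R) = ((2*R)/(-3 + R))*(1/86) + 2/R = (2*R/(-3 + R))*(1/86) + 2/R = R/(43*(-3 + R)) + 2/R = 2/R + R/(43*(-3 + R)))
(z - 20937)/(-48482 + X(195)) = (-13689 - 20937)/(-48482 + (1/43)*(-258 + 195² + 86*195)/(195*(-3 + 195))) = -34626/(-48482 + (1/43)*(1/195)*(-258 + 38025 + 16770)/192) = -34626/(-48482 + (1/43)*(1/195)*(1/192)*54537) = -34626/(-48482 + 18179/536640) = -34626/(-26017362301/536640) = -34626*(-536640/26017362301) = 18581696640/26017362301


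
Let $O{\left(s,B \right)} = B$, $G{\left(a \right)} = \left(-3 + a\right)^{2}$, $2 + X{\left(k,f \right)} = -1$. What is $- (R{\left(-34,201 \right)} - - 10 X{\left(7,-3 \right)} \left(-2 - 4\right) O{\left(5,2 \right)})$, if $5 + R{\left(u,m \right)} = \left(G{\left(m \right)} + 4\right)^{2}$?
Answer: $-1537267619$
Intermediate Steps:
$X{\left(k,f \right)} = -3$ ($X{\left(k,f \right)} = -2 - 1 = -3$)
$R{\left(u,m \right)} = -5 + \left(4 + \left(-3 + m\right)^{2}\right)^{2}$ ($R{\left(u,m \right)} = -5 + \left(\left(-3 + m\right)^{2} + 4\right)^{2} = -5 + \left(4 + \left(-3 + m\right)^{2}\right)^{2}$)
$- (R{\left(-34,201 \right)} - - 10 X{\left(7,-3 \right)} \left(-2 - 4\right) O{\left(5,2 \right)}) = - (\left(-5 + \left(4 + \left(-3 + 201\right)^{2}\right)^{2}\right) - \left(-10\right) \left(-3\right) \left(-2 - 4\right) 2) = - (\left(-5 + \left(4 + 198^{2}\right)^{2}\right) - 30 \left(\left(-6\right) 2\right)) = - (\left(-5 + \left(4 + 39204\right)^{2}\right) - 30 \left(-12\right)) = - (\left(-5 + 39208^{2}\right) - -360) = - (\left(-5 + 1537267264\right) + 360) = - (1537267259 + 360) = \left(-1\right) 1537267619 = -1537267619$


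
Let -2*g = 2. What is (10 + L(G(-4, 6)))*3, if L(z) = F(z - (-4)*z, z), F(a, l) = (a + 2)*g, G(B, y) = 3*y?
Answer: -246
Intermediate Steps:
g = -1 (g = -1/2*2 = -1)
F(a, l) = -2 - a (F(a, l) = (a + 2)*(-1) = (2 + a)*(-1) = -2 - a)
L(z) = -2 - 5*z (L(z) = -2 - (z - (-4)*z) = -2 - (z + 4*z) = -2 - 5*z)
(10 + L(G(-4, 6)))*3 = (10 + (-2 - 15*6))*3 = (10 + (-2 - 5*18))*3 = (10 + (-2 - 90))*3 = (10 - 92)*3 = -82*3 = -246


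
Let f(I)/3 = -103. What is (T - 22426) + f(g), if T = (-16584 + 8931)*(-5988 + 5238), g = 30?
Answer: 5717015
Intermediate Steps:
f(I) = -309 (f(I) = 3*(-103) = -309)
T = 5739750 (T = -7653*(-750) = 5739750)
(T - 22426) + f(g) = (5739750 - 22426) - 309 = 5717324 - 309 = 5717015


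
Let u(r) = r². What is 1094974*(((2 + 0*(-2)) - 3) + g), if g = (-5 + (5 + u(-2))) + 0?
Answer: 3284922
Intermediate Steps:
g = 4 (g = (-5 + (5 + (-2)²)) + 0 = (-5 + (5 + 4)) + 0 = (-5 + 9) + 0 = 4 + 0 = 4)
1094974*(((2 + 0*(-2)) - 3) + g) = 1094974*(((2 + 0*(-2)) - 3) + 4) = 1094974*(((2 + 0) - 3) + 4) = 1094974*((2 - 3) + 4) = 1094974*(-1 + 4) = 1094974*3 = 3284922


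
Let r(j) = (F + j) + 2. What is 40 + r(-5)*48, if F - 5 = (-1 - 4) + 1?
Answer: -56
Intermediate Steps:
F = 1 (F = 5 + ((-1 - 4) + 1) = 5 + (-5 + 1) = 5 - 4 = 1)
r(j) = 3 + j (r(j) = (1 + j) + 2 = 3 + j)
40 + r(-5)*48 = 40 + (3 - 5)*48 = 40 - 2*48 = 40 - 96 = -56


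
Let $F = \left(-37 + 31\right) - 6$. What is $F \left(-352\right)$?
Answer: $4224$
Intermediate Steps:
$F = -12$ ($F = -6 - 6 = -12$)
$F \left(-352\right) = \left(-12\right) \left(-352\right) = 4224$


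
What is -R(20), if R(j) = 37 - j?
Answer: -17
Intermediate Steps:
-R(20) = -(37 - 1*20) = -(37 - 20) = -1*17 = -17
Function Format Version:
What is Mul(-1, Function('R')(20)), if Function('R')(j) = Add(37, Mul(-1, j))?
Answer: -17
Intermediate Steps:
Mul(-1, Function('R')(20)) = Mul(-1, Add(37, Mul(-1, 20))) = Mul(-1, Add(37, -20)) = Mul(-1, 17) = -17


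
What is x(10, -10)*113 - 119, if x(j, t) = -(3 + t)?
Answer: 672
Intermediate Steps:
x(j, t) = -3 - t
x(10, -10)*113 - 119 = (-3 - 1*(-10))*113 - 119 = (-3 + 10)*113 - 119 = 7*113 - 119 = 791 - 119 = 672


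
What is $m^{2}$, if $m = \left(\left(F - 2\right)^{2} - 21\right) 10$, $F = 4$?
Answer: $28900$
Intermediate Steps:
$m = -170$ ($m = \left(\left(4 - 2\right)^{2} - 21\right) 10 = \left(2^{2} - 21\right) 10 = \left(4 - 21\right) 10 = \left(-17\right) 10 = -170$)
$m^{2} = \left(-170\right)^{2} = 28900$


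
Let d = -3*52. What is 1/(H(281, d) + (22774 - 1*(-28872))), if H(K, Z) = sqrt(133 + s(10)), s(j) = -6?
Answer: 51646/2667309189 - sqrt(127)/2667309189 ≈ 1.9358e-5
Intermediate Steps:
d = -156
H(K, Z) = sqrt(127) (H(K, Z) = sqrt(133 - 6) = sqrt(127))
1/(H(281, d) + (22774 - 1*(-28872))) = 1/(sqrt(127) + (22774 - 1*(-28872))) = 1/(sqrt(127) + (22774 + 28872)) = 1/(sqrt(127) + 51646) = 1/(51646 + sqrt(127))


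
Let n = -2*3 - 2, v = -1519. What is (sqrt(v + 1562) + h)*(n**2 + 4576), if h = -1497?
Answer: -6946080 + 4640*sqrt(43) ≈ -6.9157e+6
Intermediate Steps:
n = -8 (n = -6 - 2 = -8)
(sqrt(v + 1562) + h)*(n**2 + 4576) = (sqrt(-1519 + 1562) - 1497)*((-8)**2 + 4576) = (sqrt(43) - 1497)*(64 + 4576) = (-1497 + sqrt(43))*4640 = -6946080 + 4640*sqrt(43)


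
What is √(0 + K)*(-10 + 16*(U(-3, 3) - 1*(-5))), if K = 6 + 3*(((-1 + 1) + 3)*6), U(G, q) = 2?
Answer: 204*√15 ≈ 790.09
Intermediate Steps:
K = 60 (K = 6 + 3*((0 + 3)*6) = 6 + 3*(3*6) = 6 + 3*18 = 6 + 54 = 60)
√(0 + K)*(-10 + 16*(U(-3, 3) - 1*(-5))) = √(0 + 60)*(-10 + 16*(2 - 1*(-5))) = √60*(-10 + 16*(2 + 5)) = (2*√15)*(-10 + 16*7) = (2*√15)*(-10 + 112) = (2*√15)*102 = 204*√15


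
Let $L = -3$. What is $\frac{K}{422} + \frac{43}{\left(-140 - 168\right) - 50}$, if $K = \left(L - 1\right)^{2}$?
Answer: $- \frac{6209}{75538} \approx -0.082197$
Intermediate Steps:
$K = 16$ ($K = \left(-3 - 1\right)^{2} = \left(-4\right)^{2} = 16$)
$\frac{K}{422} + \frac{43}{\left(-140 - 168\right) - 50} = \frac{16}{422} + \frac{43}{\left(-140 - 168\right) - 50} = 16 \cdot \frac{1}{422} + \frac{43}{-308 - 50} = \frac{8}{211} + \frac{43}{-358} = \frac{8}{211} + 43 \left(- \frac{1}{358}\right) = \frac{8}{211} - \frac{43}{358} = - \frac{6209}{75538}$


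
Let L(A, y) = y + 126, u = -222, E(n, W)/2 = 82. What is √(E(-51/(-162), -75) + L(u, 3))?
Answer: √293 ≈ 17.117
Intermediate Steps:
E(n, W) = 164 (E(n, W) = 2*82 = 164)
L(A, y) = 126 + y
√(E(-51/(-162), -75) + L(u, 3)) = √(164 + (126 + 3)) = √(164 + 129) = √293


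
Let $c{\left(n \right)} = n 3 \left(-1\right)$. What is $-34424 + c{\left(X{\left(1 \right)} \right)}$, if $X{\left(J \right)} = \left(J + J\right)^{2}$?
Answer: $-34436$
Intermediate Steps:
$X{\left(J \right)} = 4 J^{2}$ ($X{\left(J \right)} = \left(2 J\right)^{2} = 4 J^{2}$)
$c{\left(n \right)} = - 3 n$ ($c{\left(n \right)} = 3 n \left(-1\right) = - 3 n$)
$-34424 + c{\left(X{\left(1 \right)} \right)} = -34424 - 3 \cdot 4 \cdot 1^{2} = -34424 - 3 \cdot 4 \cdot 1 = -34424 - 12 = -34436$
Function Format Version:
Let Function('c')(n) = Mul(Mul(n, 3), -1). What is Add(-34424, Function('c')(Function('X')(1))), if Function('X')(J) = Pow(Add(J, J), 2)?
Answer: -34436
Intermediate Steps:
Function('X')(J) = Mul(4, Pow(J, 2)) (Function('X')(J) = Pow(Mul(2, J), 2) = Mul(4, Pow(J, 2)))
Function('c')(n) = Mul(-3, n) (Function('c')(n) = Mul(Mul(3, n), -1) = Mul(-3, n))
Add(-34424, Function('c')(Function('X')(1))) = Add(-34424, Mul(-3, Mul(4, Pow(1, 2)))) = Add(-34424, Mul(-3, Mul(4, 1))) = Add(-34424, Mul(-3, 4)) = Add(-34424, -12) = -34436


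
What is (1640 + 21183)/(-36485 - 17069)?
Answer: -22823/53554 ≈ -0.42617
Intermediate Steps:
(1640 + 21183)/(-36485 - 17069) = 22823/(-53554) = 22823*(-1/53554) = -22823/53554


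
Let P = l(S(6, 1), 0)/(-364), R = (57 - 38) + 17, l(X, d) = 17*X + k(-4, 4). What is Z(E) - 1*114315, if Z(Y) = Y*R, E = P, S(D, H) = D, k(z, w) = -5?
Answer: -10403538/91 ≈ -1.1432e+5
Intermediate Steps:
l(X, d) = -5 + 17*X (l(X, d) = 17*X - 5 = -5 + 17*X)
R = 36 (R = 19 + 17 = 36)
P = -97/364 (P = (-5 + 17*6)/(-364) = (-5 + 102)*(-1/364) = 97*(-1/364) = -97/364 ≈ -0.26648)
E = -97/364 ≈ -0.26648
Z(Y) = 36*Y (Z(Y) = Y*36 = 36*Y)
Z(E) - 1*114315 = 36*(-97/364) - 1*114315 = -873/91 - 114315 = -10403538/91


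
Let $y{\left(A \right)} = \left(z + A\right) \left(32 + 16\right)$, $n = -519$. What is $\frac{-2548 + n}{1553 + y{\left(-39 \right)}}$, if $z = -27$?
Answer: $\frac{3067}{1615} \approx 1.8991$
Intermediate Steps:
$y{\left(A \right)} = -1296 + 48 A$ ($y{\left(A \right)} = \left(-27 + A\right) \left(32 + 16\right) = \left(-27 + A\right) 48 = -1296 + 48 A$)
$\frac{-2548 + n}{1553 + y{\left(-39 \right)}} = \frac{-2548 - 519}{1553 + \left(-1296 + 48 \left(-39\right)\right)} = - \frac{3067}{1553 - 3168} = - \frac{3067}{-1615} = \left(-3067\right) \left(- \frac{1}{1615}\right) = \frac{3067}{1615}$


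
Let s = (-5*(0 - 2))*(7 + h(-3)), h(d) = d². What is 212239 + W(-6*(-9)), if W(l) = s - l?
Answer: 212345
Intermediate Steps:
s = 160 (s = (-5*(0 - 2))*(7 + (-3)²) = (-5*(-2))*(7 + 9) = 10*16 = 160)
W(l) = 160 - l
212239 + W(-6*(-9)) = 212239 + (160 - (-6)*(-9)) = 212239 + (160 - 1*54) = 212239 + (160 - 54) = 212239 + 106 = 212345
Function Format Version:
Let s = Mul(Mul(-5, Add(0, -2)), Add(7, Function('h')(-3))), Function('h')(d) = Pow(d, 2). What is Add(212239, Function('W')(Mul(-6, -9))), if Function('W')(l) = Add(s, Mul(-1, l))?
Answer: 212345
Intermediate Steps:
s = 160 (s = Mul(Mul(-5, Add(0, -2)), Add(7, Pow(-3, 2))) = Mul(Mul(-5, -2), Add(7, 9)) = Mul(10, 16) = 160)
Function('W')(l) = Add(160, Mul(-1, l))
Add(212239, Function('W')(Mul(-6, -9))) = Add(212239, Add(160, Mul(-1, Mul(-6, -9)))) = Add(212239, Add(160, Mul(-1, 54))) = Add(212239, Add(160, -54)) = Add(212239, 106) = 212345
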